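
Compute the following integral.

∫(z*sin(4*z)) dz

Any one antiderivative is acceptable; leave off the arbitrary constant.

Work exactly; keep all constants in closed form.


Answer: -z*cos(4*z)/4 + sin(4*z)/16.


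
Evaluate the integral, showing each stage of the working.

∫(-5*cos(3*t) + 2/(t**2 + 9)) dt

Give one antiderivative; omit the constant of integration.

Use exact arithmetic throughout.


Step 1. Rewrite: now ∫(2/(t**2 + 9)) dt + ∫(-5*cos(3*t)) dt.
Step 2. Evaluate the standard form: now -5*sin(3*t)/3 + ∫(2/(t**2 + 9)) dt.
Step 3. Evaluate the standard form: now -5*sin(3*t)/3 + 2*atan(t/3)/3.
Answer: -5*sin(3*t)/3 + 2*atan(t/3)/3.


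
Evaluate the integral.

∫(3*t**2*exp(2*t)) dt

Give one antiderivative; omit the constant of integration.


Answer: 3*t**2*exp(2*t)/2 - 3*t*exp(2*t)/2 + 3*exp(2*t)/4.


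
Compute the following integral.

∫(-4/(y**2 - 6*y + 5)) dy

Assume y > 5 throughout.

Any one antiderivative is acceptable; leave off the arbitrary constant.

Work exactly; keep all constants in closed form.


Answer: -log(y - 5) + log(y - 1).


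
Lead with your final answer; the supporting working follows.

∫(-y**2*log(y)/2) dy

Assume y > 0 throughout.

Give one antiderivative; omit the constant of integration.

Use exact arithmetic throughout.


The answer is -y**3*log(y)/6 + y**3/18.
Step 1. Integrate ∫(-y**2*log(y)/2) dy by parts with u = log(y), dv = (-y**2/2) dy, so v = -y**3/6 [assuming y > 0]: now -y**3*log(y)/6 + ∫(y**2/6) dy.
Step 2. Evaluate the standard form: now -y**3*log(y)/6 + y**3/18.
Answer: -y**3*log(y)/6 + y**3/18.


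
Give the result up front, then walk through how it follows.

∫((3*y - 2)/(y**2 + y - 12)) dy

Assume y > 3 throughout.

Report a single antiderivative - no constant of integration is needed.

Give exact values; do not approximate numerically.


The answer is log(y - 3) + 2*log(y + 4).
Step 1. Decompose ∫((3*y - 2)/(y**2 + y - 12)) dy by partial fractions, (3*y - 2)/(y**2 + y - 12) = 2/(y + 4) + 1/(y - 3): now ∫(1/(y - 3)) dy + ∫(2/(y + 4)) dy.
Step 2. Evaluate the standard form [assuming y > -4]: now 2*log(y + 4) + ∫(1/(y - 3)) dy.
Step 3. Evaluate the standard form [assuming y > 3]: now log(y - 3) + 2*log(y + 4).
Answer: log(y - 3) + 2*log(y + 4).


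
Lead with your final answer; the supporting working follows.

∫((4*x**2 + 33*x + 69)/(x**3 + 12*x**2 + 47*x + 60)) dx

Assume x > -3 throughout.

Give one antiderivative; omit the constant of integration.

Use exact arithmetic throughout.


The answer is 3*log(x + 3) - log(x + 4) + 2*log(x + 5).
Step 1. Decompose ∫((4*x**2 + 33*x + 69)/(x**3 + 12*x**2 + 47*x + 60)) dx by partial fractions, (4*x**2 + 33*x + 69)/(x**3 + 12*x**2 + 47*x + 60) = 2/(x + 5) - 1/(x + 4) + 3/(x + 3): now ∫(3/(x + 3)) dx + ∫(-1/(x + 4)) dx + ∫(2/(x + 5)) dx.
Step 2. Evaluate the standard form [assuming x > -4]: now -log(x + 4) + ∫(3/(x + 3)) dx + ∫(2/(x + 5)) dx.
Step 3. Evaluate the standard form [assuming x > -5]: now -log(x + 4) + 2*log(x + 5) + ∫(3/(x + 3)) dx.
Step 4. Evaluate the standard form [assuming x > -3]: now 3*log(x + 3) - log(x + 4) + 2*log(x + 5).
Answer: 3*log(x + 3) - log(x + 4) + 2*log(x + 5).


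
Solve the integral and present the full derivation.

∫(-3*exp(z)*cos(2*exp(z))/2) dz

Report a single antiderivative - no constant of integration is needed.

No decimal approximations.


Step 1. Substitute u = exp(z), turning ∫(-3*exp(z)*cos(2*exp(z))/2) dz into ∫(-3*cos(2*u)/2) du: now ∫(-3*cos(2*u)/2) du.
Step 2. Evaluate the standard form: now -3*sin(2*u)/4.
Step 3. Substitute back u = exp(z): now -3*sin(2*exp(z))/4.
Answer: -3*sin(2*exp(z))/4.


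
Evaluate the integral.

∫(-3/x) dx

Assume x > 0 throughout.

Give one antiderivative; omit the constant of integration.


Answer: -3*log(x).


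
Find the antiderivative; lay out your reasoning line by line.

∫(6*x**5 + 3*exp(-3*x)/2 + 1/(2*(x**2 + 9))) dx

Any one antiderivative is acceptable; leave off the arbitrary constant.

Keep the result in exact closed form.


Step 1. Rewrite: now ∫(6*x**5) dx + ∫(1/(2*(x**2 + 9))) dx + ∫(3*exp(-3*x)/2) dx.
Step 2. Evaluate the standard form: now atan(x/3)/6 + ∫(6*x**5) dx + ∫(3*exp(-3*x)/2) dx.
Step 3. Evaluate the standard form: now x**6 + atan(x/3)/6 + ∫(3*exp(-3*x)/2) dx.
Step 4. Evaluate the standard form: now x**6 + atan(x/3)/6 - exp(-3*x)/2.
Answer: x**6 + atan(x/3)/6 - exp(-3*x)/2.


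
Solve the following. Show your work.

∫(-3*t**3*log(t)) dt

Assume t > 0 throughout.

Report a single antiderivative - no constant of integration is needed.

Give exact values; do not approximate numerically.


Step 1. Integrate ∫(-3*t**3*log(t)) dt by parts with u = log(t), dv = (-3*t**3) dt, so v = -3*t**4/4 [assuming t > 0]: now -3*t**4*log(t)/4 + ∫(3*t**3/4) dt.
Step 2. Evaluate the standard form: now -3*t**4*log(t)/4 + 3*t**4/16.
Answer: -3*t**4*log(t)/4 + 3*t**4/16.


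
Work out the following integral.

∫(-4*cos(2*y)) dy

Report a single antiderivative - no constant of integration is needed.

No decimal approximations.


Answer: -2*sin(2*y).


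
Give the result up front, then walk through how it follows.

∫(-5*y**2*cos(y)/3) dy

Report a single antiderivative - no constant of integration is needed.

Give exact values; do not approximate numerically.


The answer is -5*y**2*sin(y)/3 - 10*y*cos(y)/3 + 10*sin(y)/3.
Step 1. Integrate ∫(-5*y**2*cos(y)/3) dy by parts with u = y**2, dv = (-5*cos(y)/3) dy, so v = -5*sin(y)/3: now -5*y**2*sin(y)/3 + ∫(10*y*sin(y)/3) dy.
Step 2. Integrate ∫(10*y*sin(y)/3) dy by parts with u = y, dv = (10*sin(y)/3) dy, so v = -10*cos(y)/3: now -5*y**2*sin(y)/3 - 10*y*cos(y)/3 + ∫(10*cos(y)/3) dy.
Step 3. Evaluate the standard form: now -5*y**2*sin(y)/3 - 10*y*cos(y)/3 + 10*sin(y)/3.
Answer: -5*y**2*sin(y)/3 - 10*y*cos(y)/3 + 10*sin(y)/3.


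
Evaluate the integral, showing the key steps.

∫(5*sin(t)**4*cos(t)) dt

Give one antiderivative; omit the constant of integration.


Step 1. Substitute u = sin(t), turning ∫(5*sin(t)**4*cos(t)) dt into ∫(5*u**4) du: now ∫(5*u**4) du.
Step 2. Evaluate the standard form: now u**5.
Step 3. Substitute back u = sin(t): now sin(t)**5.
Answer: sin(t)**5.


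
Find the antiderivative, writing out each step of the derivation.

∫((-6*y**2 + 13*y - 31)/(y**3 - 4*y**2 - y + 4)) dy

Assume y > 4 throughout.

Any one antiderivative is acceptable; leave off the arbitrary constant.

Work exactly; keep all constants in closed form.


Step 1. Decompose ∫((-6*y**2 + 13*y - 31)/(y**3 - 4*y**2 - y + 4)) dy by partial fractions, (-6*y**2 + 13*y - 31)/(y**3 - 4*y**2 - y + 4) = -5/(y + 1) + 4/(y - 1) - 5/(y - 4): now ∫(-5/(y - 4)) dy + ∫(4/(y - 1)) dy + ∫(-5/(y + 1)) dy.
Step 2. Evaluate the standard form [assuming y > -1]: now -5*log(y + 1) + ∫(-5/(y - 4)) dy + ∫(4/(y - 1)) dy.
Step 3. Evaluate the standard form [assuming y > 4]: now -5*log(y - 4) - 5*log(y + 1) + ∫(4/(y - 1)) dy.
Step 4. Evaluate the standard form [assuming y > 1]: now -5*log(y - 4) + 4*log(y - 1) - 5*log(y + 1).
Answer: -5*log(y - 4) + 4*log(y - 1) - 5*log(y + 1).


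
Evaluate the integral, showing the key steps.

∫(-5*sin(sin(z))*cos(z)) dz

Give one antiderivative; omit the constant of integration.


Step 1. Substitute u = sin(z), turning ∫(-5*sin(sin(z))*cos(z)) dz into ∫(-5*sin(u)) du: now ∫(-5*sin(u)) du.
Step 2. Evaluate the standard form: now 5*cos(u).
Step 3. Substitute back u = sin(z): now 5*cos(sin(z)).
Answer: 5*cos(sin(z)).


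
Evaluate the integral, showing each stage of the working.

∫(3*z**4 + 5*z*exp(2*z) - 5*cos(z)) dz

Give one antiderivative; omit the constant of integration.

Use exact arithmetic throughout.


Step 1. Rewrite: now ∫(3*z**4) dz + ∫(5*z*exp(2*z)) dz + ∫(-5*cos(z)) dz.
Step 2. Evaluate the standard form: now 3*z**5/5 + ∫(5*z*exp(2*z)) dz + ∫(-5*cos(z)) dz.
Step 3. Integrate ∫(5*z*exp(2*z)) dz by parts with u = z, dv = (5*exp(2*z)) dz, so v = 5*exp(2*z)/2: now 3*z**5/5 + 5*z*exp(2*z)/2 + ∫(-5*exp(2*z)/2) dz + ∫(-5*cos(z)) dz.
Step 4. Evaluate the standard form: now 3*z**5/5 + 5*z*exp(2*z)/2 - 5*exp(2*z)/4 + ∫(-5*cos(z)) dz.
Step 5. Evaluate the standard form: now 3*z**5/5 + 5*z*exp(2*z)/2 - 5*exp(2*z)/4 - 5*sin(z).
Answer: 3*z**5/5 + 5*z*exp(2*z)/2 - 5*exp(2*z)/4 - 5*sin(z).


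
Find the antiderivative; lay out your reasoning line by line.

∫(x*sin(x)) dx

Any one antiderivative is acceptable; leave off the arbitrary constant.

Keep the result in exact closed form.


Step 1. Integrate ∫(x*sin(x)) dx by parts with u = x, dv = (sin(x)) dx, so v = -cos(x): now -x*cos(x) + ∫(cos(x)) dx.
Step 2. Evaluate the standard form: now -x*cos(x) + sin(x).
Answer: -x*cos(x) + sin(x).


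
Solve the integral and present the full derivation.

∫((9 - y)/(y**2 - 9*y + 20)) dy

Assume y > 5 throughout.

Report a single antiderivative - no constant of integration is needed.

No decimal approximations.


Step 1. Decompose ∫((9 - y)/(y**2 - 9*y + 20)) dy by partial fractions, (9 - y)/(y**2 - 9*y + 20) = -5/(y - 4) + 4/(y - 5): now ∫(4/(y - 5)) dy + ∫(-5/(y - 4)) dy.
Step 2. Evaluate the standard form [assuming y > 5]: now 4*log(y - 5) + ∫(-5/(y - 4)) dy.
Step 3. Evaluate the standard form [assuming y > 4]: now 4*log(y - 5) - 5*log(y - 4).
Answer: 4*log(y - 5) - 5*log(y - 4).


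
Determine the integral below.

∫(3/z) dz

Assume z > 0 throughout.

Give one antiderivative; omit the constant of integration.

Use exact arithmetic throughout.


Answer: 3*log(z).


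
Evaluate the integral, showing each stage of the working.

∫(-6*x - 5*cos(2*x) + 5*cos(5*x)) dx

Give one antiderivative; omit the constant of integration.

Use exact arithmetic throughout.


Step 1. Rewrite: now ∫(-6*x) dx + ∫(-5*cos(2*x)) dx + ∫(5*cos(5*x)) dx.
Step 2. Evaluate the standard form: now -3*x**2 + ∫(-5*cos(2*x)) dx + ∫(5*cos(5*x)) dx.
Step 3. Evaluate the standard form: now -3*x**2 - 5*sin(2*x)/2 + ∫(5*cos(5*x)) dx.
Step 4. Evaluate the standard form: now -3*x**2 - 5*sin(2*x)/2 + sin(5*x).
Answer: -3*x**2 - 5*sin(2*x)/2 + sin(5*x).


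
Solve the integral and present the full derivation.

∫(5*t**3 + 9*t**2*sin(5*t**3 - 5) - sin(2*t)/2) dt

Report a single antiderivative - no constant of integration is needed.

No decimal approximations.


Step 1. Rewrite: now ∫(5*t**3) dt + ∫(9*t**2*sin(5*t**3 - 5)) dt + ∫(-sin(2*t)/2) dt.
Step 2. Substitute u = t**3 - 1, turning ∫(9*t**2*sin(5*t**3 - 5)) dt into ∫(3*sin(5*u)) du: now ∫(5*t**3) dt + ∫(-sin(2*t)/2) dt + ∫(3*sin(5*u)) du.
Step 3. Evaluate the standard form: now -3*cos(5*u)/5 + ∫(5*t**3) dt + ∫(-sin(2*t)/2) dt.
Step 4. Substitute back u = t**3 - 1: now -3*cos(5*t**3 - 5)/5 + ∫(5*t**3) dt + ∫(-sin(2*t)/2) dt.
Step 5. Evaluate the standard form: now cos(2*t)/4 - 3*cos(5*t**3 - 5)/5 + ∫(5*t**3) dt.
Step 6. Evaluate the standard form: now 5*t**4/4 + cos(2*t)/4 - 3*cos(5*t**3 - 5)/5.
Answer: 5*t**4/4 + cos(2*t)/4 - 3*cos(5*t**3 - 5)/5.


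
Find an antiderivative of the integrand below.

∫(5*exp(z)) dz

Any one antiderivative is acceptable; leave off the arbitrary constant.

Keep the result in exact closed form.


Answer: 5*exp(z).


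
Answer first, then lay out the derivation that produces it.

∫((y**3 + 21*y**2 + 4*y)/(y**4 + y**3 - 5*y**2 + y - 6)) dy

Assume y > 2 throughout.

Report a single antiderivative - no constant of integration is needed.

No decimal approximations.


The answer is 4*log(y - 2) - 3*log(y + 3) + 3*atan(y).
Step 1. Decompose ∫((y**3 + 21*y**2 + 4*y)/(y**4 + y**3 - 5*y**2 + y - 6)) dy by partial fractions, (y**3 + 21*y**2 + 4*y)/(y**4 + y**3 - 5*y**2 + y - 6) = 3/(y**2 + 1) - 3/(y + 3) + 4/(y - 2): now ∫(4/(y - 2)) dy + ∫(-3/(y + 3)) dy + ∫(3/(y**2 + 1)) dy.
Step 2. Evaluate the standard form [assuming y > 2]: now 4*log(y - 2) + ∫(-3/(y + 3)) dy + ∫(3/(y**2 + 1)) dy.
Step 3. Evaluate the standard form [assuming y > -3]: now 4*log(y - 2) - 3*log(y + 3) + ∫(3/(y**2 + 1)) dy.
Step 4. Evaluate the standard form: now 4*log(y - 2) - 3*log(y + 3) + 3*atan(y).
Answer: 4*log(y - 2) - 3*log(y + 3) + 3*atan(y).


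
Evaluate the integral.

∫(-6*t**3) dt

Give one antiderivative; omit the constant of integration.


Answer: -3*t**4/2.


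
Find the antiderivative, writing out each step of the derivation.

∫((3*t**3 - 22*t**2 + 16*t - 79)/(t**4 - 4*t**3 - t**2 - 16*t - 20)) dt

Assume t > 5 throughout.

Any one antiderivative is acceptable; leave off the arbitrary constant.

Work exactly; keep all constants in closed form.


Step 1. Decompose ∫((3*t**3 - 22*t**2 + 16*t - 79)/(t**4 - 4*t**3 - t**2 - 16*t - 20)) dt by partial fractions, (3*t**3 - 22*t**2 + 16*t - 79)/(t**4 - 4*t**3 - t**2 - 16*t - 20) = -1/(t**2 + 4) + 4/(t + 1) - 1/(t - 5): now ∫(-1/(t - 5)) dt + ∫(4/(t + 1)) dt + ∫(-1/(t**2 + 4)) dt.
Step 2. Evaluate the standard form [assuming t > -1]: now 4*log(t + 1) + ∫(-1/(t - 5)) dt + ∫(-1/(t**2 + 4)) dt.
Step 3. Evaluate the standard form [assuming t > 5]: now -log(t - 5) + 4*log(t + 1) + ∫(-1/(t**2 + 4)) dt.
Step 4. Evaluate the standard form: now -log(t - 5) + 4*log(t + 1) - atan(t/2)/2.
Answer: -log(t - 5) + 4*log(t + 1) - atan(t/2)/2.


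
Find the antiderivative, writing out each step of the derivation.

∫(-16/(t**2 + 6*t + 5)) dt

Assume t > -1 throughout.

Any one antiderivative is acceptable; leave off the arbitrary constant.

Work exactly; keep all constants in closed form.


Step 1. Decompose ∫(-16/(t**2 + 6*t + 5)) dt by partial fractions, -16/(t**2 + 6*t + 5) = 4/(t + 5) - 4/(t + 1): now ∫(-4/(t + 1)) dt + ∫(4/(t + 5)) dt.
Step 2. Evaluate the standard form [assuming t > -5]: now 4*log(t + 5) + ∫(-4/(t + 1)) dt.
Step 3. Evaluate the standard form [assuming t > -1]: now -4*log(t + 1) + 4*log(t + 5).
Answer: -4*log(t + 1) + 4*log(t + 5).


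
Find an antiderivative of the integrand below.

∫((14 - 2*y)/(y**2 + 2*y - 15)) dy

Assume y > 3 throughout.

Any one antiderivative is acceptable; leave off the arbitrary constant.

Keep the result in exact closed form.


Answer: log(y - 3) - 3*log(y + 5).


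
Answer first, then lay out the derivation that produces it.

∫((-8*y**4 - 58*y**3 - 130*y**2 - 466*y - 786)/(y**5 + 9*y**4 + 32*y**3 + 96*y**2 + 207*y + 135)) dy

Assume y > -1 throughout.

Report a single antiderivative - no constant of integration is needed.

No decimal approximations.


The answer is -5*log(y + 1) - 5*log(y + 3) + 2*log(y + 5) + 4*atan(y/3)/3.
Step 1. Decompose ∫((-8*y**4 - 58*y**3 - 130*y**2 - 466*y - 786)/(y**5 + 9*y**4 + 32*y**3 + 96*y**2 + 207*y + 135)) dy by partial fractions, (-8*y**4 - 58*y**3 - 130*y**2 - 466*y - 786)/(y**5 + 9*y**4 + 32*y**3 + 96*y**2 + 207*y + 135) = 4/(y**2 + 9) + 2/(y + 5) - 5/(y + 3) - 5/(y + 1): now ∫(-5/(y + 1)) dy + ∫(-5/(y + 3)) dy + ∫(2/(y + 5)) dy + ∫(4/(y**2 + 9)) dy.
Step 2. Evaluate the standard form [assuming y > -1]: now -5*log(y + 1) + ∫(-5/(y + 3)) dy + ∫(2/(y + 5)) dy + ∫(4/(y**2 + 9)) dy.
Step 3. Evaluate the standard form [assuming y > -5]: now -5*log(y + 1) + 2*log(y + 5) + ∫(-5/(y + 3)) dy + ∫(4/(y**2 + 9)) dy.
Step 4. Evaluate the standard form [assuming y > -3]: now -5*log(y + 1) - 5*log(y + 3) + 2*log(y + 5) + ∫(4/(y**2 + 9)) dy.
Step 5. Evaluate the standard form: now -5*log(y + 1) - 5*log(y + 3) + 2*log(y + 5) + 4*atan(y/3)/3.
Answer: -5*log(y + 1) - 5*log(y + 3) + 2*log(y + 5) + 4*atan(y/3)/3.


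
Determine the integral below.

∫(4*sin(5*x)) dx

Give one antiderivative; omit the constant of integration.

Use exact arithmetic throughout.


Answer: -4*cos(5*x)/5.


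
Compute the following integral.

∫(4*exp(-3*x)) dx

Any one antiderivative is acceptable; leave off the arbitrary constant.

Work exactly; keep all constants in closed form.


Answer: -4*exp(-3*x)/3.


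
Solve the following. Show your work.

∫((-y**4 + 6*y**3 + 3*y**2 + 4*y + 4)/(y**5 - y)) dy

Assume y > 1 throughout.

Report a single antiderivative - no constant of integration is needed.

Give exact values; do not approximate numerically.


Step 1. Decompose ∫((-y**4 + 6*y**3 + 3*y**2 + 4*y + 4)/(y**5 - y)) dy by partial fractions, (-y**4 + 6*y**3 + 3*y**2 + 4*y + 4)/(y**5 - y) = 1/(y**2 + 1) - 1/(y + 1) + 4/(y - 1) - 4/y: now ∫(-4/y) dy + ∫(4/(y - 1)) dy + ∫(-1/(y + 1)) dy + ∫(1/(y**2 + 1)) dy.
Step 2. Evaluate the standard form [assuming y > -1]: now -log(y + 1) + ∫(-4/y) dy + ∫(4/(y - 1)) dy + ∫(1/(y**2 + 1)) dy.
Step 3. Evaluate the standard form [assuming y > 1]: now 4*log(y - 1) - log(y + 1) + ∫(-4/y) dy + ∫(1/(y**2 + 1)) dy.
Step 4. Evaluate the standard form [assuming y > 0]: now -4*log(y) + 4*log(y - 1) - log(y + 1) + ∫(1/(y**2 + 1)) dy.
Step 5. Evaluate the standard form: now -4*log(y) + 4*log(y - 1) - log(y + 1) + atan(y).
Answer: -4*log(y) + 4*log(y - 1) - log(y + 1) + atan(y).


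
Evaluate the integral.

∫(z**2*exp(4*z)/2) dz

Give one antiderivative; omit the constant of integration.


Answer: z**2*exp(4*z)/8 - z*exp(4*z)/16 + exp(4*z)/64.


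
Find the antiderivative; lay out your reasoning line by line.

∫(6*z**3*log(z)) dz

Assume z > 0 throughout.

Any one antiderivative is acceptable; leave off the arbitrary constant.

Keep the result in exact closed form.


Step 1. Integrate ∫(6*z**3*log(z)) dz by parts with u = log(z), dv = (6*z**3) dz, so v = 3*z**4/2 [assuming z > 0]: now 3*z**4*log(z)/2 + ∫(-3*z**3/2) dz.
Step 2. Evaluate the standard form: now 3*z**4*log(z)/2 - 3*z**4/8.
Answer: 3*z**4*log(z)/2 - 3*z**4/8.


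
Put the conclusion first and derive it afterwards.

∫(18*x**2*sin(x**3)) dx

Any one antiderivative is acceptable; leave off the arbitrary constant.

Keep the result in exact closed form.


The answer is -6*cos(x**3).
Step 1. Substitute u = x**3, turning ∫(18*x**2*sin(x**3)) dx into ∫(6*sin(u)) du: now ∫(6*sin(u)) du.
Step 2. Evaluate the standard form: now -6*cos(u).
Step 3. Substitute back u = x**3: now -6*cos(x**3).
Answer: -6*cos(x**3).


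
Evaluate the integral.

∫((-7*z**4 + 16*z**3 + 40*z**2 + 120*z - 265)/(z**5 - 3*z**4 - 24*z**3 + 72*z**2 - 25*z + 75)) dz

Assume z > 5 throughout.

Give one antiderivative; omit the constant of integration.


Answer: -2*log(z - 5) - 2*log(z - 3) - 3*log(z + 5) - 4*atan(z).


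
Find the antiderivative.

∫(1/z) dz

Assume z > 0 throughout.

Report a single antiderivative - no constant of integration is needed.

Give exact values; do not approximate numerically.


Answer: log(z).


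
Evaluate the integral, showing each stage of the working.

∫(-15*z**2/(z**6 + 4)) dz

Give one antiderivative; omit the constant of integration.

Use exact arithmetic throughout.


Step 1. Substitute u = z**3, turning ∫(-15*z**2/(z**6 + 4)) dz into ∫(-5/(u**2 + 4)) du: now ∫(-5/(u**2 + 4)) du.
Step 2. Evaluate the standard form: now -5*atan(u/2)/2.
Step 3. Substitute back u = z**3: now -5*atan(z**3/2)/2.
Answer: -5*atan(z**3/2)/2.


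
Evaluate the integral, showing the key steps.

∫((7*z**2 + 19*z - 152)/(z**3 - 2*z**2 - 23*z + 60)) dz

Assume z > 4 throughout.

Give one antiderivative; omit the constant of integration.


Step 1. Decompose ∫((7*z**2 + 19*z - 152)/(z**3 - 2*z**2 - 23*z + 60)) dz by partial fractions, (7*z**2 + 19*z - 152)/(z**3 - 2*z**2 - 23*z + 60) = -1/(z + 5) + 4/(z - 3) + 4/(z - 4): now ∫(4/(z - 4)) dz + ∫(4/(z - 3)) dz + ∫(-1/(z + 5)) dz.
Step 2. Evaluate the standard form [assuming z > 3]: now 4*log(z - 3) + ∫(4/(z - 4)) dz + ∫(-1/(z + 5)) dz.
Step 3. Evaluate the standard form [assuming z > 4]: now 4*log(z - 4) + 4*log(z - 3) + ∫(-1/(z + 5)) dz.
Step 4. Evaluate the standard form [assuming z > -5]: now 4*log(z - 4) + 4*log(z - 3) - log(z + 5).
Answer: 4*log(z - 4) + 4*log(z - 3) - log(z + 5).


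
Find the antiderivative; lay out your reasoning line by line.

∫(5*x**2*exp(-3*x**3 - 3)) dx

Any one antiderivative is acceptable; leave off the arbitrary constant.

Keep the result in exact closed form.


Step 1. Substitute u = x**3 + 1, turning ∫(5*x**2*exp(-3*x**3 - 3)) dx into ∫(5*exp(-3*u)/3) du: now ∫(5*exp(-3*u)/3) du.
Step 2. Evaluate the standard form: now -5*exp(-3*u)/9.
Step 3. Substitute back u = x**3 + 1: now -5*exp(-3*x**3 - 3)/9.
Answer: -5*exp(-3*x**3 - 3)/9.


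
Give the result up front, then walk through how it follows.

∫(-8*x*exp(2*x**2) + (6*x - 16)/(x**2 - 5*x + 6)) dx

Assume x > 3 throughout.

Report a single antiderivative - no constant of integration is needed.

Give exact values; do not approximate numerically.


The answer is -2*exp(2*x**2) + 2*log(x - 3) + 4*log(x - 2).
Step 1. Rewrite: now ∫(-8*x*exp(2*x**2)) dx + ∫((6*x - 16)/(x**2 - 5*x + 6)) dx.
Step 2. Decompose ∫((6*x - 16)/(x**2 - 5*x + 6)) dx by partial fractions, (6*x - 16)/(x**2 - 5*x + 6) = 4/(x - 2) + 2/(x - 3): now ∫(-8*x*exp(2*x**2)) dx + ∫(2/(x - 3)) dx + ∫(4/(x - 2)) dx.
Step 3. Evaluate the standard form [assuming x > 3]: now 2*log(x - 3) + ∫(-8*x*exp(2*x**2)) dx + ∫(4/(x - 2)) dx.
Step 4. Evaluate the standard form [assuming x > 2]: now 2*log(x - 3) + 4*log(x - 2) + ∫(-8*x*exp(2*x**2)) dx.
Step 5. Substitute u = x**2, turning ∫(-8*x*exp(2*x**2)) dx into ∫(-4*exp(2*u)) du: now 2*log(x - 3) + 4*log(x - 2) + ∫(-4*exp(2*u)) du.
Step 6. Evaluate the standard form: now -2*exp(2*u) + 2*log(x - 3) + 4*log(x - 2).
Step 7. Substitute back u = x**2: now -2*exp(2*x**2) + 2*log(x - 3) + 4*log(x - 2).
Answer: -2*exp(2*x**2) + 2*log(x - 3) + 4*log(x - 2).


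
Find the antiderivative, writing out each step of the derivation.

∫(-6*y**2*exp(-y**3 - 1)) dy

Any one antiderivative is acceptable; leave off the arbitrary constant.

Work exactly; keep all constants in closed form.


Step 1. Substitute u = y**3 + 1, turning ∫(-6*y**2*exp(-y**3 - 1)) dy into ∫(-2*exp(-u)) du: now ∫(-2*exp(-u)) du.
Step 2. Evaluate the standard form: now 2*exp(-u).
Step 3. Substitute back u = y**3 + 1: now 2*exp(-y**3 - 1).
Answer: 2*exp(-y**3 - 1).


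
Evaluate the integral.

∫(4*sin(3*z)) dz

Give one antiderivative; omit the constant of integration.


Answer: -4*cos(3*z)/3.


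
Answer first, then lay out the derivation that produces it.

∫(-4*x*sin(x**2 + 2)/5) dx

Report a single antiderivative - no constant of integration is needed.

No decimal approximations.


The answer is 2*cos(x**2 + 2)/5.
Step 1. Substitute u = x**2 + 2, turning ∫(-4*x*sin(x**2 + 2)/5) dx into ∫(-2*sin(u)/5) du: now ∫(-2*sin(u)/5) du.
Step 2. Evaluate the standard form: now 2*cos(u)/5.
Step 3. Substitute back u = x**2 + 2: now 2*cos(x**2 + 2)/5.
Answer: 2*cos(x**2 + 2)/5.


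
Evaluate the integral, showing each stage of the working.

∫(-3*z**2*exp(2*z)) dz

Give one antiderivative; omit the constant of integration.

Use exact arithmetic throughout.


Step 1. Integrate ∫(-3*z**2*exp(2*z)) dz by parts with u = z**2, dv = (-3*exp(2*z)) dz, so v = -3*exp(2*z)/2: now -3*z**2*exp(2*z)/2 + ∫(3*z*exp(2*z)) dz.
Step 2. Integrate ∫(3*z*exp(2*z)) dz by parts with u = z, dv = (3*exp(2*z)) dz, so v = 3*exp(2*z)/2: now -3*z**2*exp(2*z)/2 + 3*z*exp(2*z)/2 + ∫(-3*exp(2*z)/2) dz.
Step 3. Evaluate the standard form: now -3*z**2*exp(2*z)/2 + 3*z*exp(2*z)/2 - 3*exp(2*z)/4.
Answer: -3*z**2*exp(2*z)/2 + 3*z*exp(2*z)/2 - 3*exp(2*z)/4.


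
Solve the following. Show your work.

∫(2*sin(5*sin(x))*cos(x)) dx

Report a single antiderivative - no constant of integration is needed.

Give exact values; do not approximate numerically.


Step 1. Substitute u = sin(x), turning ∫(2*sin(5*sin(x))*cos(x)) dx into ∫(2*sin(5*u)) du: now ∫(2*sin(5*u)) du.
Step 2. Evaluate the standard form: now -2*cos(5*u)/5.
Step 3. Substitute back u = sin(x): now -2*cos(5*sin(x))/5.
Answer: -2*cos(5*sin(x))/5.


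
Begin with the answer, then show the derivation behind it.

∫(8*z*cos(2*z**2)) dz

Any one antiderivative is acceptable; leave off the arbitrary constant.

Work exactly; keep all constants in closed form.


The answer is 2*sin(2*z**2).
Step 1. Substitute u = z**2, turning ∫(8*z*cos(2*z**2)) dz into ∫(4*cos(2*u)) du: now ∫(4*cos(2*u)) du.
Step 2. Evaluate the standard form: now 2*sin(2*u).
Step 3. Substitute back u = z**2: now 2*sin(2*z**2).
Answer: 2*sin(2*z**2).


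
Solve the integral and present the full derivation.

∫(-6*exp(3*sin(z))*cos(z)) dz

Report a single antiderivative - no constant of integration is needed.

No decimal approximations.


Step 1. Substitute u = sin(z), turning ∫(-6*exp(3*sin(z))*cos(z)) dz into ∫(-6*exp(3*u)) du: now ∫(-6*exp(3*u)) du.
Step 2. Evaluate the standard form: now -2*exp(3*u).
Step 3. Substitute back u = sin(z): now -2*exp(3*sin(z)).
Answer: -2*exp(3*sin(z)).


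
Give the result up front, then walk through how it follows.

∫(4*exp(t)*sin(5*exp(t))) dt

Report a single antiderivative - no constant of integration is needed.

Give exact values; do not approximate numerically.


The answer is -4*cos(5*exp(t))/5.
Step 1. Substitute u = exp(t), turning ∫(4*exp(t)*sin(5*exp(t))) dt into ∫(4*sin(5*u)) du: now ∫(4*sin(5*u)) du.
Step 2. Evaluate the standard form: now -4*cos(5*u)/5.
Step 3. Substitute back u = exp(t): now -4*cos(5*exp(t))/5.
Answer: -4*cos(5*exp(t))/5.


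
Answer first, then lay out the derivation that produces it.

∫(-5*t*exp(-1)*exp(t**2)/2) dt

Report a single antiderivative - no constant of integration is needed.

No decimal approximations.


The answer is -5*exp(t**2 - 1)/4.
Step 1. Substitute u = t**2 - 1, turning ∫(-5*t*exp(-1)*exp(t**2)/2) dt into ∫(-5*exp(u)/4) du: now ∫(-5*exp(u)/4) du.
Step 2. Evaluate the standard form: now -5*exp(u)/4.
Step 3. Substitute back u = t**2 - 1: now -5*exp(t**2 - 1)/4.
Answer: -5*exp(t**2 - 1)/4.


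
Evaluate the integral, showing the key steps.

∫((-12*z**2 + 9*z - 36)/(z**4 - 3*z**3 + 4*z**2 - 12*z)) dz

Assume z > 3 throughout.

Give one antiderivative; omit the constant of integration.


Step 1. Decompose ∫((-12*z**2 + 9*z - 36)/(z**4 - 3*z**3 + 4*z**2 - 12*z)) dz by partial fractions, (-12*z**2 + 9*z - 36)/(z**4 - 3*z**3 + 4*z**2 - 12*z) = -3/(z**2 + 4) - 3/(z - 3) + 3/z: now ∫(3/z) dz + ∫(-3/(z - 3)) dz + ∫(-3/(z**2 + 4)) dz.
Step 2. Evaluate the standard form [assuming z > 0]: now 3*log(z) + ∫(-3/(z - 3)) dz + ∫(-3/(z**2 + 4)) dz.
Step 3. Evaluate the standard form [assuming z > 3]: now 3*log(z) - 3*log(z - 3) + ∫(-3/(z**2 + 4)) dz.
Step 4. Evaluate the standard form: now 3*log(z) - 3*log(z - 3) - 3*atan(z/2)/2.
Answer: 3*log(z) - 3*log(z - 3) - 3*atan(z/2)/2.


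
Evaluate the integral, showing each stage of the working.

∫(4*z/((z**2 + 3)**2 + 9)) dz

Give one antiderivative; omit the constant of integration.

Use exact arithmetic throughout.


Step 1. Substitute u = z**2 + 3, turning ∫(4*z/((z**2 + 3)**2 + 9)) dz into ∫(2/(u**2 + 9)) du: now ∫(2/(u**2 + 9)) du.
Step 2. Evaluate the standard form: now 2*atan(u/3)/3.
Step 3. Substitute back u = z**2 + 3: now 2*atan(z**2/3 + 1)/3.
Answer: 2*atan(z**2/3 + 1)/3.


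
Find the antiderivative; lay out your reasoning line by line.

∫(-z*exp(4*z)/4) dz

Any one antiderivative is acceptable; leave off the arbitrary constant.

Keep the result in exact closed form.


Step 1. Integrate ∫(-z*exp(4*z)/4) dz by parts with u = z, dv = (-exp(4*z)/4) dz, so v = -exp(4*z)/16: now -z*exp(4*z)/16 + ∫(exp(4*z)/16) dz.
Step 2. Evaluate the standard form: now -z*exp(4*z)/16 + exp(4*z)/64.
Answer: -z*exp(4*z)/16 + exp(4*z)/64.


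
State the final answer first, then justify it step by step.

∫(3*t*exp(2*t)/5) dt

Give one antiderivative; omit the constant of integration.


The answer is 3*t*exp(2*t)/10 - 3*exp(2*t)/20.
Step 1. Integrate ∫(3*t*exp(2*t)/5) dt by parts with u = t, dv = (3*exp(2*t)/5) dt, so v = 3*exp(2*t)/10: now 3*t*exp(2*t)/10 + ∫(-3*exp(2*t)/10) dt.
Step 2. Evaluate the standard form: now 3*t*exp(2*t)/10 - 3*exp(2*t)/20.
Answer: 3*t*exp(2*t)/10 - 3*exp(2*t)/20.


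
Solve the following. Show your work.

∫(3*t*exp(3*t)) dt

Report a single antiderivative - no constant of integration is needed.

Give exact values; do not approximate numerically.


Step 1. Integrate ∫(3*t*exp(3*t)) dt by parts with u = t, dv = (3*exp(3*t)) dt, so v = exp(3*t): now t*exp(3*t) + ∫(-exp(3*t)) dt.
Step 2. Evaluate the standard form: now t*exp(3*t) - exp(3*t)/3.
Answer: t*exp(3*t) - exp(3*t)/3.


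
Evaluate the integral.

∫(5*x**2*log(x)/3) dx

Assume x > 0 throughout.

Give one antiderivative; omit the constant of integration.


Answer: 5*x**3*log(x)/9 - 5*x**3/27.


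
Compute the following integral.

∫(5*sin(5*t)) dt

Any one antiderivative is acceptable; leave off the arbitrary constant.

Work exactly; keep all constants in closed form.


Answer: -cos(5*t).


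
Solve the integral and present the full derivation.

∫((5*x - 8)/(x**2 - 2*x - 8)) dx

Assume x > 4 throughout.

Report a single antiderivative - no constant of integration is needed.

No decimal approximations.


Step 1. Decompose ∫((5*x - 8)/(x**2 - 2*x - 8)) dx by partial fractions, (5*x - 8)/(x**2 - 2*x - 8) = 3/(x + 2) + 2/(x - 4): now ∫(2/(x - 4)) dx + ∫(3/(x + 2)) dx.
Step 2. Evaluate the standard form [assuming x > -2]: now 3*log(x + 2) + ∫(2/(x - 4)) dx.
Step 3. Evaluate the standard form [assuming x > 4]: now 2*log(x - 4) + 3*log(x + 2).
Answer: 2*log(x - 4) + 3*log(x + 2).


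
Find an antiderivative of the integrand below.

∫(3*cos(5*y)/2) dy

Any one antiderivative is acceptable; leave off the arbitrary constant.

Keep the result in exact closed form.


Answer: 3*sin(5*y)/10.


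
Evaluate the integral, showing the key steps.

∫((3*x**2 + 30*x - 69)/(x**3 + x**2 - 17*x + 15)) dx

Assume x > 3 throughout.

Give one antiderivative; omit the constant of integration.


Step 1. Decompose ∫((3*x**2 + 30*x - 69)/(x**3 + x**2 - 17*x + 15)) dx by partial fractions, (3*x**2 + 30*x - 69)/(x**3 + x**2 - 17*x + 15) = -3/(x + 5) + 3/(x - 1) + 3/(x - 3): now ∫(3/(x - 3)) dx + ∫(3/(x - 1)) dx + ∫(-3/(x + 5)) dx.
Step 2. Evaluate the standard form [assuming x > 1]: now 3*log(x - 1) + ∫(3/(x - 3)) dx + ∫(-3/(x + 5)) dx.
Step 3. Evaluate the standard form [assuming x > -5]: now 3*log(x - 1) - 3*log(x + 5) + ∫(3/(x - 3)) dx.
Step 4. Evaluate the standard form [assuming x > 3]: now 3*log(x - 3) + 3*log(x - 1) - 3*log(x + 5).
Answer: 3*log(x - 3) + 3*log(x - 1) - 3*log(x + 5).


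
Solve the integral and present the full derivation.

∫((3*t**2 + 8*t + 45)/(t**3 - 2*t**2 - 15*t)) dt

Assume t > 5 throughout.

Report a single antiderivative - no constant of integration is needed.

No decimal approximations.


Step 1. Decompose ∫((3*t**2 + 8*t + 45)/(t**3 - 2*t**2 - 15*t)) dt by partial fractions, (3*t**2 + 8*t + 45)/(t**3 - 2*t**2 - 15*t) = 2/(t + 3) + 4/(t - 5) - 3/t: now ∫(-3/t) dt + ∫(4/(t - 5)) dt + ∫(2/(t + 3)) dt.
Step 2. Evaluate the standard form [assuming t > 0]: now -3*log(t) + ∫(4/(t - 5)) dt + ∫(2/(t + 3)) dt.
Step 3. Evaluate the standard form [assuming t > 5]: now -3*log(t) + 4*log(t - 5) + ∫(2/(t + 3)) dt.
Step 4. Evaluate the standard form [assuming t > -3]: now -3*log(t) + 4*log(t - 5) + 2*log(t + 3).
Answer: -3*log(t) + 4*log(t - 5) + 2*log(t + 3).


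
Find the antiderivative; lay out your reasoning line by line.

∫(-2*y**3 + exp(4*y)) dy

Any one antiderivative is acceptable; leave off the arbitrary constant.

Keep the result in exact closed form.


Step 1. Rewrite: now ∫(-2*y**3) dy + ∫(exp(4*y)) dy.
Step 2. Evaluate the standard form: now -y**4/2 + ∫(exp(4*y)) dy.
Step 3. Evaluate the standard form: now -y**4/2 + exp(4*y)/4.
Answer: -y**4/2 + exp(4*y)/4.


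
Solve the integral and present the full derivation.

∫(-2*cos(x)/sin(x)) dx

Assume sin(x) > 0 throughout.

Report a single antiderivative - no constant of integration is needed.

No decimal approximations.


Step 1. Substitute u = sin(x), turning ∫(-2*cos(x)/sin(x)) dx into ∫(-2/u) du: now ∫(-2/u) du.
Step 2. Evaluate the standard form [assuming u > 0]: now -2*log(u).
Step 3. Substitute back u = sin(x): now -2*log(sin(x)).
Answer: -2*log(sin(x)).


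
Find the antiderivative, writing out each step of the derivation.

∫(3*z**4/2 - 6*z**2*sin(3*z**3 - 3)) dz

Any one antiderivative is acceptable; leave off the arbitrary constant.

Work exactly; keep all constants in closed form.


Step 1. Rewrite: now ∫(3*z**4/2) dz + ∫(-6*z**2*sin(3*z**3 - 3)) dz.
Step 2. Evaluate the standard form: now 3*z**5/10 + ∫(-6*z**2*sin(3*z**3 - 3)) dz.
Step 3. Substitute u = z**3 - 1, turning ∫(-6*z**2*sin(3*z**3 - 3)) dz into ∫(-2*sin(3*u)) du: now 3*z**5/10 + ∫(-2*sin(3*u)) du.
Step 4. Evaluate the standard form: now 3*z**5/10 + 2*cos(3*u)/3.
Step 5. Substitute back u = z**3 - 1: now 3*z**5/10 + 2*cos(3*z**3 - 3)/3.
Answer: 3*z**5/10 + 2*cos(3*z**3 - 3)/3.


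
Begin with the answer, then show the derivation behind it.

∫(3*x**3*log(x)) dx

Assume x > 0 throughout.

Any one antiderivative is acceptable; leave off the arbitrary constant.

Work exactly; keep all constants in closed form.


The answer is 3*x**4*log(x)/4 - 3*x**4/16.
Step 1. Integrate ∫(3*x**3*log(x)) dx by parts with u = log(x), dv = (3*x**3) dx, so v = 3*x**4/4 [assuming x > 0]: now 3*x**4*log(x)/4 + ∫(-3*x**3/4) dx.
Step 2. Evaluate the standard form: now 3*x**4*log(x)/4 - 3*x**4/16.
Answer: 3*x**4*log(x)/4 - 3*x**4/16.


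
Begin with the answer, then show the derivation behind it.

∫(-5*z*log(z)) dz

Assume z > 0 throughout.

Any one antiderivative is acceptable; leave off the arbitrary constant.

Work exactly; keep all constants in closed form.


The answer is -5*z**2*log(z)/2 + 5*z**2/4.
Step 1. Integrate ∫(-5*z*log(z)) dz by parts with u = log(z), dv = (-5*z) dz, so v = -5*z**2/2 [assuming z > 0]: now -5*z**2*log(z)/2 + ∫(5*z/2) dz.
Step 2. Evaluate the standard form: now -5*z**2*log(z)/2 + 5*z**2/4.
Answer: -5*z**2*log(z)/2 + 5*z**2/4.


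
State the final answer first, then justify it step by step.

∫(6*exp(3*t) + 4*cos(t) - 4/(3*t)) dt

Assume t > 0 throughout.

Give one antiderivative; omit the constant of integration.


The answer is 2*exp(3*t) - 4*log(t)/3 + 4*sin(t).
Step 1. Rewrite: now ∫(-4/(3*t)) dt + ∫(6*exp(3*t)) dt + ∫(4*cos(t)) dt.
Step 2. Evaluate the standard form: now 4*sin(t) + ∫(-4/(3*t)) dt + ∫(6*exp(3*t)) dt.
Step 3. Evaluate the standard form: now 2*exp(3*t) + 4*sin(t) + ∫(-4/(3*t)) dt.
Step 4. Evaluate the standard form [assuming t > 0]: now 2*exp(3*t) - 4*log(t)/3 + 4*sin(t).
Answer: 2*exp(3*t) - 4*log(t)/3 + 4*sin(t).


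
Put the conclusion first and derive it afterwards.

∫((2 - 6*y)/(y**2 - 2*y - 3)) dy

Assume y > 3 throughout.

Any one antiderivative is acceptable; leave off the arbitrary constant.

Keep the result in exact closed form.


The answer is -4*log(y - 3) - 2*log(y + 1).
Step 1. Decompose ∫((2 - 6*y)/(y**2 - 2*y - 3)) dy by partial fractions, (2 - 6*y)/(y**2 - 2*y - 3) = -2/(y + 1) - 4/(y - 3): now ∫(-4/(y - 3)) dy + ∫(-2/(y + 1)) dy.
Step 2. Evaluate the standard form [assuming y > -1]: now -2*log(y + 1) + ∫(-4/(y - 3)) dy.
Step 3. Evaluate the standard form [assuming y > 3]: now -4*log(y - 3) - 2*log(y + 1).
Answer: -4*log(y - 3) - 2*log(y + 1).


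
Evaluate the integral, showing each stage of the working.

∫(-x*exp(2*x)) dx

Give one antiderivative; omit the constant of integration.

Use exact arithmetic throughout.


Step 1. Integrate ∫(-x*exp(2*x)) dx by parts with u = x, dv = (-exp(2*x)) dx, so v = -exp(2*x)/2: now -x*exp(2*x)/2 + ∫(exp(2*x)/2) dx.
Step 2. Evaluate the standard form: now -x*exp(2*x)/2 + exp(2*x)/4.
Answer: -x*exp(2*x)/2 + exp(2*x)/4.


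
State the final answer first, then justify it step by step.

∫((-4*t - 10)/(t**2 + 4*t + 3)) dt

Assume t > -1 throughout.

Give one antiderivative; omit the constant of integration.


The answer is -3*log(t + 1) - log(t + 3).
Step 1. Decompose ∫((-4*t - 10)/(t**2 + 4*t + 3)) dt by partial fractions, (-4*t - 10)/(t**2 + 4*t + 3) = -1/(t + 3) - 3/(t + 1): now ∫(-3/(t + 1)) dt + ∫(-1/(t + 3)) dt.
Step 2. Evaluate the standard form [assuming t > -3]: now -log(t + 3) + ∫(-3/(t + 1)) dt.
Step 3. Evaluate the standard form [assuming t > -1]: now -3*log(t + 1) - log(t + 3).
Answer: -3*log(t + 1) - log(t + 3).


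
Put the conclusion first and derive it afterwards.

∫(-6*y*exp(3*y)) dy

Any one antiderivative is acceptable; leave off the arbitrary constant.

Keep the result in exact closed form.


The answer is -2*y*exp(3*y) + 2*exp(3*y)/3.
Step 1. Integrate ∫(-6*y*exp(3*y)) dy by parts with u = y, dv = (-6*exp(3*y)) dy, so v = -2*exp(3*y): now -2*y*exp(3*y) + ∫(2*exp(3*y)) dy.
Step 2. Evaluate the standard form: now -2*y*exp(3*y) + 2*exp(3*y)/3.
Answer: -2*y*exp(3*y) + 2*exp(3*y)/3.


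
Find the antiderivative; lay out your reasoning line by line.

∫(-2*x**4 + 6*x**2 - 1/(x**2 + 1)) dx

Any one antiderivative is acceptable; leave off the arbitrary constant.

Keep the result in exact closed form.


Step 1. Rewrite: now ∫(6*x**2) dx + ∫(-2*x**4) dx + ∫(-1/(x**2 + 1)) dx.
Step 2. Evaluate the standard form: now -atan(x) + ∫(6*x**2) dx + ∫(-2*x**4) dx.
Step 3. Evaluate the standard form: now -2*x**5/5 - atan(x) + ∫(6*x**2) dx.
Step 4. Evaluate the standard form: now -2*x**5/5 + 2*x**3 - atan(x).
Answer: -2*x**5/5 + 2*x**3 - atan(x).


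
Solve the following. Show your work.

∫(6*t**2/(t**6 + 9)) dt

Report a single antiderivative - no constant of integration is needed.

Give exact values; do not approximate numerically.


Step 1. Substitute u = t**3, turning ∫(6*t**2/(t**6 + 9)) dt into ∫(2/(u**2 + 9)) du: now ∫(2/(u**2 + 9)) du.
Step 2. Evaluate the standard form: now 2*atan(u/3)/3.
Step 3. Substitute back u = t**3: now 2*atan(t**3/3)/3.
Answer: 2*atan(t**3/3)/3.


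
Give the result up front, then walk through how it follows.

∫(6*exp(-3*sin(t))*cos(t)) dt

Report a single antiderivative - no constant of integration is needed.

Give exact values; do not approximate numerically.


The answer is -2*exp(-3*sin(t)).
Step 1. Substitute u = sin(t), turning ∫(6*exp(-3*sin(t))*cos(t)) dt into ∫(6*exp(-3*u)) du: now ∫(6*exp(-3*u)) du.
Step 2. Evaluate the standard form: now -2*exp(-3*u).
Step 3. Substitute back u = sin(t): now -2*exp(-3*sin(t)).
Answer: -2*exp(-3*sin(t)).


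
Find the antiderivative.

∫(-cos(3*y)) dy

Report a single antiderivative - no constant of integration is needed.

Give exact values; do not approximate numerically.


Answer: -sin(3*y)/3.


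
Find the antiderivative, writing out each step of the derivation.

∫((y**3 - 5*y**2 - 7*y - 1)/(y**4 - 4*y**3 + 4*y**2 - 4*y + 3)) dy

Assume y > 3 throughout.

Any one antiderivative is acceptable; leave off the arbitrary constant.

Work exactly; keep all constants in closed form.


Step 1. Decompose ∫((y**3 - 5*y**2 - 7*y - 1)/(y**4 - 4*y**3 + 4*y**2 - 4*y + 3)) dy by partial fractions, (y**3 - 5*y**2 - 7*y - 1)/(y**4 - 4*y**3 + 4*y**2 - 4*y + 3) = 2/(y**2 + 1) + 3/(y - 1) - 2/(y - 3): now ∫(-2/(y - 3)) dy + ∫(3/(y - 1)) dy + ∫(2/(y**2 + 1)) dy.
Step 2. Evaluate the standard form [assuming y > 1]: now 3*log(y - 1) + ∫(-2/(y - 3)) dy + ∫(2/(y**2 + 1)) dy.
Step 3. Evaluate the standard form [assuming y > 3]: now -2*log(y - 3) + 3*log(y - 1) + ∫(2/(y**2 + 1)) dy.
Step 4. Evaluate the standard form: now -2*log(y - 3) + 3*log(y - 1) + 2*atan(y).
Answer: -2*log(y - 3) + 3*log(y - 1) + 2*atan(y).


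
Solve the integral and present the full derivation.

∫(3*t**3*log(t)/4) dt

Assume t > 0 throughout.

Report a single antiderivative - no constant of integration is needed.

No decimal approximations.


Step 1. Integrate ∫(3*t**3*log(t)/4) dt by parts with u = log(t), dv = (3*t**3/4) dt, so v = 3*t**4/16 [assuming t > 0]: now 3*t**4*log(t)/16 + ∫(-3*t**3/16) dt.
Step 2. Evaluate the standard form: now 3*t**4*log(t)/16 - 3*t**4/64.
Answer: 3*t**4*log(t)/16 - 3*t**4/64.


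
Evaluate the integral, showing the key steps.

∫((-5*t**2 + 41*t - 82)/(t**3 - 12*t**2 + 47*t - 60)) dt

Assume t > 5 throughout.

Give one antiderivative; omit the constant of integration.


Step 1. Decompose ∫((-5*t**2 + 41*t - 82)/(t**3 - 12*t**2 + 47*t - 60)) dt by partial fractions, (-5*t**2 + 41*t - 82)/(t**3 - 12*t**2 + 47*t - 60) = -2/(t - 3) - 2/(t - 4) - 1/(t - 5): now ∫(-1/(t - 5)) dt + ∫(-2/(t - 4)) dt + ∫(-2/(t - 3)) dt.
Step 2. Evaluate the standard form [assuming t > 5]: now -log(t - 5) + ∫(-2/(t - 4)) dt + ∫(-2/(t - 3)) dt.
Step 3. Evaluate the standard form [assuming t > 4]: now -log(t - 5) - 2*log(t - 4) + ∫(-2/(t - 3)) dt.
Step 4. Evaluate the standard form [assuming t > 3]: now -log(t - 5) - 2*log(t - 4) - 2*log(t - 3).
Answer: -log(t - 5) - 2*log(t - 4) - 2*log(t - 3).
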